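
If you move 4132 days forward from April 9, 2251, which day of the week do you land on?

First find the weekday of Apr 9, 2251. Doomsday rule: the anchor day for the 2200s is Friday. For year 51: 51÷12 = 4 r 3, and 3÷4 = 0, so 4+3+0 = 7.
Friday + 7 ≡ Friday — that's 2251's doomsday.
In April the doomsday date is Apr 4.
Apr 9 is 5 days after Apr 4; 5 mod 7 = 5, so Friday + 5 = Wednesday.
4132 mod 7 = 2, so 4132 days after a Wednesday is Wednesday + 2 = Friday.

Friday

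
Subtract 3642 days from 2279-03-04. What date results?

March 14, 2269

−365 (one year) → Mar 4, 2278 (3277 left).
−365 (one year) → Mar 4, 2277 (2912 left).
−365 (one year) → Mar 4, 2276 (2547 left).
−366 (one year; includes Feb 29, 2276) → Mar 4, 2275 (2181 left).
−365 (one year) → Mar 4, 2274 (1816 left).
−365 (one year) → Mar 4, 2273 (1451 left).
−365 (one year) → Mar 4, 2272 (1086 left).
−366 (one year; includes Feb 29, 2272) → Mar 4, 2271 (720 left).
−365 (one year) → Mar 4, 2270 (355 left).
−4 → Feb 28, 2270 (end of Feb, 28 days; 351 left).
−28 → Jan 31, 2270 (end of Jan, 31 days; 323 left).
−31 → Dec 31, 2269 (end of Dec, 31 days; 292 left).
−31 → Nov 30, 2269 (end of Nov, 30 days; 261 left).
−30 → Oct 31, 2269 (end of Oct, 31 days; 231 left).
−31 → Sep 30, 2269 (end of Sep, 30 days; 200 left).
−30 → Aug 31, 2269 (end of Aug, 31 days; 170 left).
−31 → Jul 31, 2269 (end of Jul, 31 days; 139 left).
−31 → Jun 30, 2269 (end of Jun, 30 days; 108 left).
−30 → May 31, 2269 (end of May, 31 days; 78 left).
−31 → Apr 30, 2269 (end of Apr, 30 days; 47 left).
−30 → Mar 31, 2269 (end of Mar, 31 days; 17 left).
−17 → Mar 14, 2269.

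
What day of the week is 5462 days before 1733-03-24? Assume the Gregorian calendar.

First find the weekday of Mar 24, 1733. Doomsday rule: the anchor day for the 1700s is Sunday. For year 33: 33÷12 = 2 r 9, and 9÷4 = 2, so 2+9+2 = 13.
Sunday + 13 ≡ Saturday — that's 1733's doomsday.
In March the doomsday date is Mar 14.
Mar 24 is 10 days after Mar 14; 10 mod 7 = 3, so Saturday + 3 = Tuesday.
5462 mod 7 = 2, so 5462 days before a Tuesday is Tuesday − 2 = Sunday.

Sunday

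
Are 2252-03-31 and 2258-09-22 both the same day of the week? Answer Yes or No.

From Mar 31, 2252 to Sep 22, 2258 is 2366 days.
2366 mod 7 = 0, so they are the same weekday.
(Mar 31, 2252 is a Wednesday; Sep 22, 2258 is a Wednesday.)

Yes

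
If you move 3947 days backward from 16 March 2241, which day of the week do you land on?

Mar 16, 2241 is a Tuesday.
3947 mod 7 = 6, so 3947 days before a Tuesday is Tuesday − 6 = Wednesday.

Wednesday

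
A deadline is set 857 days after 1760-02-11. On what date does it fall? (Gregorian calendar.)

June 17, 1762

+366 (one year; includes Feb 29, 1760) → Feb 11, 1761 (491 left).
+365 (one year) → Feb 11, 1762 (126 left).
Feb has 28 days: +18 → Mar 1, 1762 (108 left).
Mar has 31 days: +31 → Apr 1, 1762 (77 left).
Apr has 30 days: +30 → May 1, 1762 (47 left).
May has 31 days: +31 → Jun 1, 1762 (16 left).
+16 → Jun 17, 1762.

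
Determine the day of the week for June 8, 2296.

Doomsday rule: the anchor day for the 2200s is Friday. For year 96: 96÷12 = 8 r 0, and 0÷4 = 0, so 8+0+0 = 8.
Friday + 8 ≡ Saturday — that's 2296's doomsday.
In June the doomsday date is Jun 6.
Jun 8 is 2 days after Jun 6; 2 mod 7 = 2, so Saturday + 2 = Monday.

Monday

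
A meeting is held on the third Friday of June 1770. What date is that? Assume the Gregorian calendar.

June 1, 1770 is a Friday.
The first Friday is therefore June 1 (same day).
The third Friday is 1 + 2×7 = June 15.

June 15, 1770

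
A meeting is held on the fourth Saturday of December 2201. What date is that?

December 1, 2201 is a Tuesday.
The first Saturday is therefore December 5 (4 days later).
The fourth Saturday is 5 + 3×7 = December 26.

December 26, 2201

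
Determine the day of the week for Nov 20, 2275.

Doomsday rule: the anchor day for the 2200s is Friday. For year 75: 75÷12 = 6 r 3, and 3÷4 = 0, so 6+3+0 = 9.
Friday + 9 ≡ Sunday — that's 2275's doomsday.
In November the doomsday date is Nov 7.
Nov 20 is 13 days after Nov 7; 13 mod 7 = 6, so Sunday + 6 = Saturday.

Saturday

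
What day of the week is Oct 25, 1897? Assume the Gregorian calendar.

Doomsday rule: the anchor day for the 1800s is Friday. For year 97: 97÷12 = 8 r 1, and 1÷4 = 0, so 8+1+0 = 9.
Friday + 9 ≡ Sunday — that's 1897's doomsday.
In October the doomsday date is Oct 10.
Oct 25 is 15 days after Oct 10; 15 mod 7 = 1, so Sunday + 1 = Monday.

Monday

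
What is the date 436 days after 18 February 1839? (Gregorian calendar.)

April 29, 1840

+365 (one year) → Feb 18, 1840 (71 left).
Feb has 29 days: +12 → Mar 1, 1840 (59 left).
Mar has 31 days: +31 → Apr 1, 1840 (28 left).
+28 → Apr 29, 1840.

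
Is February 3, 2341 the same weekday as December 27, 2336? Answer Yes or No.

No

From Dec 27, 2336 to Feb 3, 2341 is 1499 days.
1499 mod 7 = 1, so they are different weekdays.
(Dec 27, 2336 is a Sunday; Feb 3, 2341 is a Monday.)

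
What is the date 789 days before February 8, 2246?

December 12, 2243

−365 (one year) → Feb 8, 2245 (424 left).
−366 (one year; includes Feb 29, 2244) → Feb 8, 2244 (58 left).
−8 → Jan 31, 2244 (end of Jan, 31 days; 50 left).
−31 → Dec 31, 2243 (end of Dec, 31 days; 19 left).
−19 → Dec 12, 2243.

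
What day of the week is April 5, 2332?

Tuesday

Doomsday rule: the anchor day for the 2300s is Wednesday. For year 32: 32÷12 = 2 r 8, and 8÷4 = 2, so 2+8+2 = 12.
Wednesday + 12 ≡ Monday — that's 2332's doomsday.
In April the doomsday date is Apr 4.
Apr 5 is 1 day after Apr 4; 1 mod 7 = 1, so Monday + 1 = Tuesday.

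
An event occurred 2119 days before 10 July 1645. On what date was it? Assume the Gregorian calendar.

September 21, 1639

−365 (one year) → Jul 10, 1644 (1754 left).
−366 (one year; includes Feb 29, 1644) → Jul 10, 1643 (1388 left).
−365 (one year) → Jul 10, 1642 (1023 left).
−365 (one year) → Jul 10, 1641 (658 left).
−365 (one year) → Jul 10, 1640 (293 left).
−10 → Jun 30, 1640 (end of Jun, 30 days; 283 left).
−30 → May 31, 1640 (end of May, 31 days; 253 left).
−31 → Apr 30, 1640 (end of Apr, 30 days; 222 left).
−30 → Mar 31, 1640 (end of Mar, 31 days; 192 left).
−31 → Feb 29, 1640 (end of Feb, 29 days; 161 left).
−29 → Jan 31, 1640 (end of Jan, 31 days; 132 left).
−31 → Dec 31, 1639 (end of Dec, 31 days; 101 left).
−31 → Nov 30, 1639 (end of Nov, 30 days; 70 left).
−30 → Oct 31, 1639 (end of Oct, 31 days; 40 left).
−31 → Sep 30, 1639 (end of Sep, 30 days; 9 left).
−9 → Sep 21, 1639.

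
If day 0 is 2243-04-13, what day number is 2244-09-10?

516

Apr 13, 2243 → Apr 13, 2244: 366 days (Feb 29, 2244 is in that span).
Apr 13, 2244 → May 13, 2244: 30 days (April has 30).
May 13, 2244 → Jun 13, 2244: 31 days (May has 31).
Jun 13, 2244 → Jul 13, 2244: 30 days (June has 30).
Jul 13, 2244 → Aug 13, 2244: 31 days (July has 31).
Aug 13, 2244 → Sep 10, 2244: 28 days.
Total: 516 days.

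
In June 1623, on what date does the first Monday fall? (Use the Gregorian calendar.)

June 5, 1623

June 1, 1623 is a Thursday.
The first Monday is therefore June 5 (4 days later).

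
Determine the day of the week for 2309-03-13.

Saturday

Doomsday rule: the anchor day for the 2300s is Wednesday. For year 09: 9÷12 = 0 r 9, and 9÷4 = 2, so 0+9+2 = 11.
Wednesday + 11 ≡ Sunday — that's 2309's doomsday.
In March the doomsday date is Mar 14.
Mar 13 is 1 day before Mar 14; 1 mod 7 = 1, so Sunday − 1 = Saturday.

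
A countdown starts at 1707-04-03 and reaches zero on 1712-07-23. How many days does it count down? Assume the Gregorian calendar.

Apr 3, 1707 → Apr 3, 1708: 366 days (Feb 29, 1708 is in that span).
Apr 3, 1708 → Apr 3, 1709: 365 days.
Apr 3, 1709 → Apr 3, 1710: 365 days.
Apr 3, 1710 → Apr 3, 1711: 365 days.
Apr 3, 1711 → Apr 3, 1712: 366 days (Feb 29, 1712 is in that span).
Apr 3, 1712 → May 3, 1712: 30 days (April has 30).
May 3, 1712 → Jun 3, 1712: 31 days (May has 31).
Jun 3, 1712 → Jul 3, 1712: 30 days (June has 30).
Jul 3, 1712 → Jul 23, 1712: 20 days.
Total: 1938 days.

1938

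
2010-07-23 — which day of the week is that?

Friday

Doomsday rule: the anchor day for the 2000s is Tuesday. For year 10: 10÷12 = 0 r 10, and 10÷4 = 2, so 0+10+2 = 12.
Tuesday + 12 ≡ Sunday — that's 2010's doomsday.
In July the doomsday date is Jul 11.
Jul 23 is 12 days after Jul 11; 12 mod 7 = 5, so Sunday + 5 = Friday.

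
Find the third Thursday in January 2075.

January 17, 2075

January 1, 2075 is a Tuesday.
The first Thursday is therefore January 3 (2 days later).
The third Thursday is 3 + 2×7 = January 17.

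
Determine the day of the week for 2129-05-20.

Doomsday rule: the anchor day for the 2100s is Sunday. For year 29: 29÷12 = 2 r 5, and 5÷4 = 1, so 2+5+1 = 8.
Sunday + 8 ≡ Monday — that's 2129's doomsday.
In May the doomsday date is May 9.
May 20 is 11 days after May 9; 11 mod 7 = 4, so Monday + 4 = Friday.

Friday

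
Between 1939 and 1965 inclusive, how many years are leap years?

Multiples of 4 in [1939,1965]: 7.
Of those, multiples of 100: 0 (not leap unless ÷400).
Multiples of 400: 0.
Leap years = 7 − 0 + 0 = 7.

7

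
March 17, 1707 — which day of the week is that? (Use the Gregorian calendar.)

Thursday

Doomsday rule: the anchor day for the 1700s is Sunday. For year 07: 7÷12 = 0 r 7, and 7÷4 = 1, so 0+7+1 = 8.
Sunday + 8 ≡ Monday — that's 1707's doomsday.
In March the doomsday date is Mar 14.
Mar 17 is 3 days after Mar 14; 3 mod 7 = 3, so Monday + 3 = Thursday.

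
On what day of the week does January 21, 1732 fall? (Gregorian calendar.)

Doomsday rule: the anchor day for the 1700s is Sunday. For year 32: 32÷12 = 2 r 8, and 8÷4 = 2, so 2+8+2 = 12.
Sunday + 12 ≡ Friday — that's 1732's doomsday.
In January the doomsday date is Jan 4 (1732 is a leap year (divisible by 4)).
Jan 21 is 17 days after Jan 4; 17 mod 7 = 3, so Friday + 3 = Monday.

Monday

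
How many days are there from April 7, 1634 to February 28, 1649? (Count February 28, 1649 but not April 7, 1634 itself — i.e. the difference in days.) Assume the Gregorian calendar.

Apr 7, 1634 → Apr 7, 1635: 365 days.
Apr 7, 1635 → Apr 7, 1636: 366 days (Feb 29, 1636 is in that span).
Apr 7, 1636 → Apr 7, 1637: 365 days.
Apr 7, 1637 → Apr 7, 1638: 365 days.
Apr 7, 1638 → Apr 7, 1639: 365 days.
Apr 7, 1639 → Apr 7, 1640: 366 days (Feb 29, 1640 is in that span).
Apr 7, 1640 → Apr 7, 1641: 365 days.
Apr 7, 1641 → Apr 7, 1642: 365 days.
Apr 7, 1642 → Apr 7, 1643: 365 days.
Apr 7, 1643 → Apr 7, 1644: 366 days (Feb 29, 1644 is in that span).
Apr 7, 1644 → Apr 7, 1645: 365 days.
Apr 7, 1645 → Apr 7, 1646: 365 days.
Apr 7, 1646 → Apr 7, 1647: 365 days.
Apr 7, 1647 → Apr 7, 1648: 366 days (Feb 29, 1648 is in that span).
Apr 7, 1648 → May 7, 1648: 30 days (April has 30).
May 7, 1648 → Jun 7, 1648: 31 days (May has 31).
Jun 7, 1648 → Jul 7, 1648: 30 days (June has 30).
Jul 7, 1648 → Aug 7, 1648: 31 days (July has 31).
Aug 7, 1648 → Sep 7, 1648: 31 days (August has 31).
Sep 7, 1648 → Oct 7, 1648: 30 days (September has 30).
Oct 7, 1648 → Nov 7, 1648: 31 days (October has 31).
Nov 7, 1648 → Dec 7, 1648: 30 days (November has 30).
Dec 7, 1648 → Jan 7, 1649: 31 days (December has 31).
Jan 7, 1649 → Feb 7, 1649: 31 days (January has 31).
Feb 7, 1649 → Feb 28, 1649: 21 days.
Total: 5441 days.

5441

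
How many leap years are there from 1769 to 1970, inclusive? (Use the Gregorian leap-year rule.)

Multiples of 4 in [1769,1970]: 50.
Of those, multiples of 100: 2 (not leap unless ÷400).
Multiples of 400: 0.
Leap years = 50 − 2 + 0 = 48.

48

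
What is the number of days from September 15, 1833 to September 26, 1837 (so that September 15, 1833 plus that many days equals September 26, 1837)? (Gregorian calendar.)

1472

Sep 15, 1833 → Sep 15, 1834: 365 days.
Sep 15, 1834 → Sep 15, 1835: 365 days.
Sep 15, 1835 → Sep 15, 1836: 366 days (Feb 29, 1836 is in that span).
Sep 15, 1836 → Oct 15, 1836: 30 days (September has 30).
Oct 15, 1836 → Nov 15, 1836: 31 days (October has 31).
Nov 15, 1836 → Dec 15, 1836: 30 days (November has 30).
Dec 15, 1836 → Jan 15, 1837: 31 days (December has 31).
Jan 15, 1837 → Feb 15, 1837: 31 days (January has 31).
Feb 15, 1837 → Mar 15, 1837: 28 days (February has 28).
Mar 15, 1837 → Apr 15, 1837: 31 days (March has 31).
Apr 15, 1837 → May 15, 1837: 30 days (April has 30).
May 15, 1837 → Jun 15, 1837: 31 days (May has 31).
Jun 15, 1837 → Jul 15, 1837: 30 days (June has 30).
Jul 15, 1837 → Aug 15, 1837: 31 days (July has 31).
Aug 15, 1837 → Sep 15, 1837: 31 days (August has 31).
Sep 15, 1837 → Sep 26, 1837: 11 days.
Total: 1472 days.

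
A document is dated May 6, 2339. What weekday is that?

Doomsday rule: the anchor day for the 2300s is Wednesday. For year 39: 39÷12 = 3 r 3, and 3÷4 = 0, so 3+3+0 = 6.
Wednesday + 6 ≡ Tuesday — that's 2339's doomsday.
In May the doomsday date is May 9.
May 6 is 3 days before May 9; 3 mod 7 = 3, so Tuesday − 3 = Saturday.

Saturday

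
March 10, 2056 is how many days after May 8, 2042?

5055

May 8, 2042 → May 8, 2043: 365 days.
May 8, 2043 → May 8, 2044: 366 days (Feb 29, 2044 is in that span).
May 8, 2044 → May 8, 2045: 365 days.
May 8, 2045 → May 8, 2046: 365 days.
May 8, 2046 → May 8, 2047: 365 days.
May 8, 2047 → May 8, 2048: 366 days (Feb 29, 2048 is in that span).
May 8, 2048 → May 8, 2049: 365 days.
May 8, 2049 → May 8, 2050: 365 days.
May 8, 2050 → May 8, 2051: 365 days.
May 8, 2051 → May 8, 2052: 366 days (Feb 29, 2052 is in that span).
May 8, 2052 → May 8, 2053: 365 days.
May 8, 2053 → May 8, 2054: 365 days.
May 8, 2054 → May 8, 2055: 365 days.
May 8, 2055 → Jun 8, 2055: 31 days (May has 31).
Jun 8, 2055 → Jul 8, 2055: 30 days (June has 30).
Jul 8, 2055 → Aug 8, 2055: 31 days (July has 31).
Aug 8, 2055 → Sep 8, 2055: 31 days (August has 31).
Sep 8, 2055 → Oct 8, 2055: 30 days (September has 30).
Oct 8, 2055 → Nov 8, 2055: 31 days (October has 31).
Nov 8, 2055 → Dec 8, 2055: 30 days (November has 30).
Dec 8, 2055 → Jan 8, 2056: 31 days (December has 31).
Jan 8, 2056 → Feb 8, 2056: 31 days (January has 31).
Feb 8, 2056 → Mar 8, 2056: 29 days (February has 29).
Mar 8, 2056 → Mar 10, 2056: 2 days.
Total: 5055 days.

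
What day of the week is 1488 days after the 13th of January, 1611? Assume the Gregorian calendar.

Monday

Jan 13, 1611 is a Thursday.
1488 mod 7 = 4, so 1488 days after a Thursday is Thursday + 4 = Monday.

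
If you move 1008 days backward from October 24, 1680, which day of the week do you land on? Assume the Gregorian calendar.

Thursday

Oct 24, 1680 is a Thursday.
1008 mod 7 = 0, so 1008 days before a Thursday is Thursday − 0 = Thursday.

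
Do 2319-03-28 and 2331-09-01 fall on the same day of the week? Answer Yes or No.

No

From Mar 28, 2319 to Sep 1, 2331 is 4540 days.
4540 mod 7 = 4, so they are different weekdays.
(Mar 28, 2319 is a Friday; Sep 1, 2331 is a Tuesday.)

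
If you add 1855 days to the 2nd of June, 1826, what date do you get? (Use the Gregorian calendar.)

July 1, 1831

+365 (one year) → Jun 2, 1827 (1490 left).
+366 (one year; includes Feb 29, 1828) → Jun 2, 1828 (1124 left).
+365 (one year) → Jun 2, 1829 (759 left).
+365 (one year) → Jun 2, 1830 (394 left).
Jun has 30 days: +29 → Jul 1, 1830 (365 left).
Jul has 31 days: +31 → Aug 1, 1830 (334 left).
Aug has 31 days: +31 → Sep 1, 1830 (303 left).
Sep has 30 days: +30 → Oct 1, 1830 (273 left).
Oct has 31 days: +31 → Nov 1, 1830 (242 left).
Nov has 30 days: +30 → Dec 1, 1830 (212 left).
Dec has 31 days: +31 → Jan 1, 1831 (181 left).
Jan has 31 days: +31 → Feb 1, 1831 (150 left).
Feb has 28 days: +28 → Mar 1, 1831 (122 left).
Mar has 31 days: +31 → Apr 1, 1831 (91 left).
Apr has 30 days: +30 → May 1, 1831 (61 left).
May has 31 days: +31 → Jun 1, 1831 (30 left).
Jun has 30 days: +30 → Jul 1, 1831 (0 left).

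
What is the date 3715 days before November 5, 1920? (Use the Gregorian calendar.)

−366 (one year; includes Feb 29, 1920) → Nov 5, 1919 (3349 left).
−365 (one year) → Nov 5, 1918 (2984 left).
−365 (one year) → Nov 5, 1917 (2619 left).
−365 (one year) → Nov 5, 1916 (2254 left).
−366 (one year; includes Feb 29, 1916) → Nov 5, 1915 (1888 left).
−365 (one year) → Nov 5, 1914 (1523 left).
−365 (one year) → Nov 5, 1913 (1158 left).
−365 (one year) → Nov 5, 1912 (793 left).
−366 (one year; includes Feb 29, 1912) → Nov 5, 1911 (427 left).
−365 (one year) → Nov 5, 1910 (62 left).
−5 → Oct 31, 1910 (end of Oct, 31 days; 57 left).
−31 → Sep 30, 1910 (end of Sep, 30 days; 26 left).
−26 → Sep 4, 1910.

September 4, 1910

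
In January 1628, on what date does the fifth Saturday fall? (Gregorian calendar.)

January 29, 1628

January 1, 1628 is a Saturday.
The first Saturday is therefore January 1 (same day).
The fifth Saturday is 1 + 4×7 = January 29.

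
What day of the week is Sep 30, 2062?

Saturday

Doomsday rule: the anchor day for the 2000s is Tuesday. For year 62: 62÷12 = 5 r 2, and 2÷4 = 0, so 5+2+0 = 7.
Tuesday + 7 ≡ Tuesday — that's 2062's doomsday.
In September the doomsday date is Sep 5.
Sep 30 is 25 days after Sep 5; 25 mod 7 = 4, so Tuesday + 4 = Saturday.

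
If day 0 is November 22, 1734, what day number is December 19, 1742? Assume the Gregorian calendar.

2949

Nov 22, 1734 → Nov 22, 1735: 365 days.
Nov 22, 1735 → Nov 22, 1736: 366 days (Feb 29, 1736 is in that span).
Nov 22, 1736 → Nov 22, 1737: 365 days.
Nov 22, 1737 → Nov 22, 1738: 365 days.
Nov 22, 1738 → Nov 22, 1739: 365 days.
Nov 22, 1739 → Nov 22, 1740: 366 days (Feb 29, 1740 is in that span).
Nov 22, 1740 → Nov 22, 1741: 365 days.
Nov 22, 1741 → Dec 22, 1741: 30 days (November has 30).
Dec 22, 1741 → Jan 22, 1742: 31 days (December has 31).
Jan 22, 1742 → Feb 22, 1742: 31 days (January has 31).
Feb 22, 1742 → Mar 22, 1742: 28 days (February has 28).
Mar 22, 1742 → Apr 22, 1742: 31 days (March has 31).
Apr 22, 1742 → May 22, 1742: 30 days (April has 30).
May 22, 1742 → Jun 22, 1742: 31 days (May has 31).
Jun 22, 1742 → Jul 22, 1742: 30 days (June has 30).
Jul 22, 1742 → Aug 22, 1742: 31 days (July has 31).
Aug 22, 1742 → Sep 22, 1742: 31 days (August has 31).
Sep 22, 1742 → Oct 22, 1742: 30 days (September has 30).
Oct 22, 1742 → Nov 22, 1742: 31 days (October has 31).
Nov 22, 1742 → Dec 19, 1742: 27 days.
Total: 2949 days.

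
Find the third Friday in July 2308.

July 17, 2308

July 1, 2308 is a Wednesday.
The first Friday is therefore July 3 (2 days later).
The third Friday is 3 + 2×7 = July 17.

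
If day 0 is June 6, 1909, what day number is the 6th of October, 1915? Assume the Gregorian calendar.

2313

Jun 6, 1909 → Jun 6, 1910: 365 days.
Jun 6, 1910 → Jun 6, 1911: 365 days.
Jun 6, 1911 → Jun 6, 1912: 366 days (Feb 29, 1912 is in that span).
Jun 6, 1912 → Jun 6, 1913: 365 days.
Jun 6, 1913 → Jun 6, 1914: 365 days.
Jun 6, 1914 → Jun 6, 1915: 365 days.
Jun 6, 1915 → Jul 6, 1915: 30 days (June has 30).
Jul 6, 1915 → Aug 6, 1915: 31 days (July has 31).
Aug 6, 1915 → Sep 6, 1915: 31 days (August has 31).
Sep 6, 1915 → Oct 6, 1915: 30 days.
Total: 2313 days.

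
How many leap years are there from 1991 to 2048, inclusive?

15

Multiples of 4 in [1991,2048]: 15.
Of those, multiples of 100: 1 (not leap unless ÷400).
Multiples of 400: 1.
Leap years = 15 − 1 + 1 = 15.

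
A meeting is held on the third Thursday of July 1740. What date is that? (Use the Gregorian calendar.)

July 21, 1740

July 1, 1740 is a Friday.
The first Thursday is therefore July 7 (6 days later).
The third Thursday is 7 + 2×7 = July 21.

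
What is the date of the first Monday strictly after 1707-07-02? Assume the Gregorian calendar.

July 4, 1707

Jul 2, 1707 is a Saturday.
From Saturday to the next Monday is 2 days.
Jul 2, 1707 + 2 = Jul 4, 1707.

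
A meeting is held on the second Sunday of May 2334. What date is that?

May 13, 2334

May 1, 2334 is a Tuesday.
The first Sunday is therefore May 6 (5 days later).
The second Sunday is 6 + 1×7 = May 13.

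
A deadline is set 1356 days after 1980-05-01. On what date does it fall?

+365 (one year) → May 1, 1981 (991 left).
+365 (one year) → May 1, 1982 (626 left).
+365 (one year) → May 1, 1983 (261 left).
May has 31 days: +31 → Jun 1, 1983 (230 left).
Jun has 30 days: +30 → Jul 1, 1983 (200 left).
Jul has 31 days: +31 → Aug 1, 1983 (169 left).
Aug has 31 days: +31 → Sep 1, 1983 (138 left).
Sep has 30 days: +30 → Oct 1, 1983 (108 left).
Oct has 31 days: +31 → Nov 1, 1983 (77 left).
Nov has 30 days: +30 → Dec 1, 1983 (47 left).
Dec has 31 days: +31 → Jan 1, 1984 (16 left).
+16 → Jan 17, 1984.

January 17, 1984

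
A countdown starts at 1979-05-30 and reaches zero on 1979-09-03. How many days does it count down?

May 30, 1979 → Jun 30, 1979: 31 days (May has 31).
Jun 30, 1979 → Jul 30, 1979: 30 days (June has 30).
Jul 30, 1979 → Aug 30, 1979: 31 days (July has 31).
Aug 30, 1979 → Sep 3, 1979: 4 days.
Total: 96 days.

96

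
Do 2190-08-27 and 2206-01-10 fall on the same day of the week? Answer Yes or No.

Yes

From Aug 27, 2190 to Jan 10, 2206 is 5614 days.
5614 mod 7 = 0, so they are the same weekday.
(Aug 27, 2190 is a Friday; Jan 10, 2206 is a Friday.)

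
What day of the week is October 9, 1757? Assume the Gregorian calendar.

Doomsday rule: the anchor day for the 1700s is Sunday. For year 57: 57÷12 = 4 r 9, and 9÷4 = 2, so 4+9+2 = 15.
Sunday + 15 ≡ Monday — that's 1757's doomsday.
In October the doomsday date is Oct 10.
Oct 9 is 1 day before Oct 10; 1 mod 7 = 1, so Monday − 1 = Sunday.

Sunday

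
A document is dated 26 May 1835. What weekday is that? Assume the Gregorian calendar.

Doomsday rule: the anchor day for the 1800s is Friday. For year 35: 35÷12 = 2 r 11, and 11÷4 = 2, so 2+11+2 = 15.
Friday + 15 ≡ Saturday — that's 1835's doomsday.
In May the doomsday date is May 9.
May 26 is 17 days after May 9; 17 mod 7 = 3, so Saturday + 3 = Tuesday.

Tuesday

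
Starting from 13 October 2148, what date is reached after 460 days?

+365 (one year) → Oct 13, 2149 (95 left).
Oct has 31 days: +19 → Nov 1, 2149 (76 left).
Nov has 30 days: +30 → Dec 1, 2149 (46 left).
Dec has 31 days: +31 → Jan 1, 2150 (15 left).
+15 → Jan 16, 2150.

January 16, 2150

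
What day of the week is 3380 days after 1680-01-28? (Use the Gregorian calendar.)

First find the weekday of Jan 28, 1680. Doomsday rule: the anchor day for the 1600s is Tuesday. For year 80: 80÷12 = 6 r 8, and 8÷4 = 2, so 6+8+2 = 16.
Tuesday + 16 ≡ Thursday — that's 1680's doomsday.
In January the doomsday date is Jan 4 (1680 is a leap year (divisible by 4)).
Jan 28 is 24 days after Jan 4; 24 mod 7 = 3, so Thursday + 3 = Sunday.
3380 mod 7 = 6, so 3380 days after a Sunday is Sunday + 6 = Saturday.

Saturday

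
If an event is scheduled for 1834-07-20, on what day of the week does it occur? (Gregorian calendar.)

Doomsday rule: the anchor day for the 1800s is Friday. For year 34: 34÷12 = 2 r 10, and 10÷4 = 2, so 2+10+2 = 14.
Friday + 14 ≡ Friday — that's 1834's doomsday.
In July the doomsday date is Jul 11.
Jul 20 is 9 days after Jul 11; 9 mod 7 = 2, so Friday + 2 = Sunday.

Sunday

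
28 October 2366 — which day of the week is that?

Friday

Doomsday rule: the anchor day for the 2300s is Wednesday. For year 66: 66÷12 = 5 r 6, and 6÷4 = 1, so 5+6+1 = 12.
Wednesday + 12 ≡ Monday — that's 2366's doomsday.
In October the doomsday date is Oct 10.
Oct 28 is 18 days after Oct 10; 18 mod 7 = 4, so Monday + 4 = Friday.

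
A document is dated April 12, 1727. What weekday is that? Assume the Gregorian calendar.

Saturday

Doomsday rule: the anchor day for the 1700s is Sunday. For year 27: 27÷12 = 2 r 3, and 3÷4 = 0, so 2+3+0 = 5.
Sunday + 5 ≡ Friday — that's 1727's doomsday.
In April the doomsday date is Apr 4.
Apr 12 is 8 days after Apr 4; 8 mod 7 = 1, so Friday + 1 = Saturday.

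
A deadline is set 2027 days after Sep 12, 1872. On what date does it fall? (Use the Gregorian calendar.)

April 1, 1878

+365 (one year) → Sep 12, 1873 (1662 left).
+365 (one year) → Sep 12, 1874 (1297 left).
+365 (one year) → Sep 12, 1875 (932 left).
+366 (one year; includes Feb 29, 1876) → Sep 12, 1876 (566 left).
+365 (one year) → Sep 12, 1877 (201 left).
Sep has 30 days: +19 → Oct 1, 1877 (182 left).
Oct has 31 days: +31 → Nov 1, 1877 (151 left).
Nov has 30 days: +30 → Dec 1, 1877 (121 left).
Dec has 31 days: +31 → Jan 1, 1878 (90 left).
Jan has 31 days: +31 → Feb 1, 1878 (59 left).
Feb has 28 days: +28 → Mar 1, 1878 (31 left).
Mar has 31 days: +31 → Apr 1, 1878 (0 left).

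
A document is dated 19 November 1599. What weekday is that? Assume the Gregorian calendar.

Doomsday rule: the anchor day for the 1500s is Wednesday. For year 99: 99÷12 = 8 r 3, and 3÷4 = 0, so 8+3+0 = 11.
Wednesday + 11 ≡ Sunday — that's 1599's doomsday.
In November the doomsday date is Nov 7.
Nov 19 is 12 days after Nov 7; 12 mod 7 = 5, so Sunday + 5 = Friday.

Friday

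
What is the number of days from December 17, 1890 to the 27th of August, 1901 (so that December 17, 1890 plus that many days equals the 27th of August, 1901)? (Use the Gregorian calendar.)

3905

Dec 17, 1890 → Dec 17, 1891: 365 days.
Dec 17, 1891 → Dec 17, 1892: 366 days (Feb 29, 1892 is in that span).
Dec 17, 1892 → Dec 17, 1893: 365 days.
Dec 17, 1893 → Dec 17, 1894: 365 days.
Dec 17, 1894 → Dec 17, 1895: 365 days.
Dec 17, 1895 → Dec 17, 1896: 366 days (Feb 29, 1896 is in that span).
Dec 17, 1896 → Dec 17, 1897: 365 days.
Dec 17, 1897 → Dec 17, 1898: 365 days.
Dec 17, 1898 → Dec 17, 1899: 365 days.
Dec 17, 1899 → Dec 17, 1900: 365 days.
Dec 17, 1900 → Jan 17, 1901: 31 days (December has 31).
Jan 17, 1901 → Feb 17, 1901: 31 days (January has 31).
Feb 17, 1901 → Mar 17, 1901: 28 days (February has 28).
Mar 17, 1901 → Apr 17, 1901: 31 days (March has 31).
Apr 17, 1901 → May 17, 1901: 30 days (April has 30).
May 17, 1901 → Jun 17, 1901: 31 days (May has 31).
Jun 17, 1901 → Jul 17, 1901: 30 days (June has 30).
Jul 17, 1901 → Aug 17, 1901: 31 days (July has 31).
Aug 17, 1901 → Aug 27, 1901: 10 days.
Total: 3905 days.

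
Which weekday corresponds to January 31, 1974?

Thursday

January 1, 1974 is a Tuesday.
Jan 1, 1974 → Jan 31, 1974: 30 days.
Total: 30 days.
30 mod 7 = 2, so Tuesday + 2 = Thursday.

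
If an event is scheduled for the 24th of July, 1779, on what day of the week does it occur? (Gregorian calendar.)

Saturday

Doomsday rule: the anchor day for the 1700s is Sunday. For year 79: 79÷12 = 6 r 7, and 7÷4 = 1, so 6+7+1 = 14.
Sunday + 14 ≡ Sunday — that's 1779's doomsday.
In July the doomsday date is Jul 11.
Jul 24 is 13 days after Jul 11; 13 mod 7 = 6, so Sunday + 6 = Saturday.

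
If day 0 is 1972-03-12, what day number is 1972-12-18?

Mar 12, 1972 → Apr 12, 1972: 31 days (March has 31).
Apr 12, 1972 → May 12, 1972: 30 days (April has 30).
May 12, 1972 → Jun 12, 1972: 31 days (May has 31).
Jun 12, 1972 → Jul 12, 1972: 30 days (June has 30).
Jul 12, 1972 → Aug 12, 1972: 31 days (July has 31).
Aug 12, 1972 → Sep 12, 1972: 31 days (August has 31).
Sep 12, 1972 → Oct 12, 1972: 30 days (September has 30).
Oct 12, 1972 → Nov 12, 1972: 31 days (October has 31).
Nov 12, 1972 → Dec 12, 1972: 30 days (November has 30).
Dec 12, 1972 → Dec 18, 1972: 6 days.
Total: 281 days.

281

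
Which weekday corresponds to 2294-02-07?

Doomsday rule: the anchor day for the 2200s is Friday. For year 94: 94÷12 = 7 r 10, and 10÷4 = 2, so 7+10+2 = 19.
Friday + 19 ≡ Wednesday — that's 2294's doomsday.
In February the doomsday date is Feb 28 (2294 is not a leap year).
Feb 7 is 21 days before Feb 28; 21 mod 7 = 0, so Wednesday − 0 = Wednesday.

Wednesday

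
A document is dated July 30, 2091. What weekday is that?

Monday

January 1, 2091 is a Monday.
Jan 1, 2091 → Feb 1, 2091: 31 days (January has 31).
Feb 1, 2091 → Mar 1, 2091: 28 days (February has 28).
Mar 1, 2091 → Apr 1, 2091: 31 days (March has 31).
Apr 1, 2091 → May 1, 2091: 30 days (April has 30).
May 1, 2091 → Jun 1, 2091: 31 days (May has 31).
Jun 1, 2091 → Jul 1, 2091: 30 days (June has 30).
Jul 1, 2091 → Jul 30, 2091: 29 days.
Total: 210 days.
210 mod 7 = 0, so Monday + 0 = Monday.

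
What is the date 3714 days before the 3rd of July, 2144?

May 3, 2134

−366 (one year; includes Feb 29, 2144) → Jul 3, 2143 (3348 left).
−365 (one year) → Jul 3, 2142 (2983 left).
−365 (one year) → Jul 3, 2141 (2618 left).
−365 (one year) → Jul 3, 2140 (2253 left).
−366 (one year; includes Feb 29, 2140) → Jul 3, 2139 (1887 left).
−365 (one year) → Jul 3, 2138 (1522 left).
−365 (one year) → Jul 3, 2137 (1157 left).
−365 (one year) → Jul 3, 2136 (792 left).
−366 (one year; includes Feb 29, 2136) → Jul 3, 2135 (426 left).
−365 (one year) → Jul 3, 2134 (61 left).
−3 → Jun 30, 2134 (end of Jun, 30 days; 58 left).
−30 → May 31, 2134 (end of May, 31 days; 28 left).
−28 → May 3, 2134.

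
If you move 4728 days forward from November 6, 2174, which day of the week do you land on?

Wednesday

First find the weekday of Nov 6, 2174. Doomsday rule: the anchor day for the 2100s is Sunday. For year 74: 74÷12 = 6 r 2, and 2÷4 = 0, so 6+2+0 = 8.
Sunday + 8 ≡ Monday — that's 2174's doomsday.
In November the doomsday date is Nov 7.
Nov 6 is 1 day before Nov 7; 1 mod 7 = 1, so Monday − 1 = Sunday.
4728 mod 7 = 3, so 4728 days after a Sunday is Sunday + 3 = Wednesday.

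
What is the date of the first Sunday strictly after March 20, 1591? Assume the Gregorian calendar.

March 24, 1591

Mar 20, 1591 is a Wednesday.
From Wednesday to the next Sunday is 4 days.
Mar 20, 1591 + 4 = Mar 24, 1591.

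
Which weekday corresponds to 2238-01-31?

January 1, 2238 is a Monday.
Jan 1, 2238 → Jan 31, 2238: 30 days.
Total: 30 days.
30 mod 7 = 2, so Monday + 2 = Wednesday.

Wednesday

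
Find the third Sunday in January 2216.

January 21, 2216

January 1, 2216 is a Monday.
The first Sunday is therefore January 7 (6 days later).
The third Sunday is 7 + 2×7 = January 21.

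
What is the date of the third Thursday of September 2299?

September 1, 2299 is a Friday.
The first Thursday is therefore September 7 (6 days later).
The third Thursday is 7 + 2×7 = September 21.

September 21, 2299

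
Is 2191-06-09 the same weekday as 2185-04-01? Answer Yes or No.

From Apr 1, 2185 to Jun 9, 2191 is 2260 days.
2260 mod 7 = 6, so they are different weekdays.
(Apr 1, 2185 is a Friday; Jun 9, 2191 is a Thursday.)

No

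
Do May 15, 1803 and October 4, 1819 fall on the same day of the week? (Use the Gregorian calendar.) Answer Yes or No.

From May 15, 1803 to Oct 4, 1819 is 5986 days.
5986 mod 7 = 1, so they are different weekdays.
(May 15, 1803 is a Sunday; Oct 4, 1819 is a Monday.)

No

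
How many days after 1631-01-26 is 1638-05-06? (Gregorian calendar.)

Jan 26, 1631 → Jan 26, 1632: 365 days.
Jan 26, 1632 → Jan 26, 1633: 366 days (Feb 29, 1632 is in that span).
Jan 26, 1633 → Jan 26, 1634: 365 days.
Jan 26, 1634 → Jan 26, 1635: 365 days.
Jan 26, 1635 → Jan 26, 1636: 365 days.
Jan 26, 1636 → Jan 26, 1637: 366 days (Feb 29, 1636 is in that span).
Jan 26, 1637 → Jan 26, 1638: 365 days.
Jan 26, 1638 → Feb 26, 1638: 31 days (January has 31).
Feb 26, 1638 → Mar 26, 1638: 28 days (February has 28).
Mar 26, 1638 → Apr 26, 1638: 31 days (March has 31).
Apr 26, 1638 → May 6, 1638: 10 days.
Total: 2657 days.

2657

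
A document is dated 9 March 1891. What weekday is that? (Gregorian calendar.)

Doomsday rule: the anchor day for the 1800s is Friday. For year 91: 91÷12 = 7 r 7, and 7÷4 = 1, so 7+7+1 = 15.
Friday + 15 ≡ Saturday — that's 1891's doomsday.
In March the doomsday date is Mar 14.
Mar 9 is 5 days before Mar 14; 5 mod 7 = 5, so Saturday − 5 = Monday.

Monday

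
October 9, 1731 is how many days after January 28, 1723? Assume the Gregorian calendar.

Jan 28, 1723 → Jan 28, 1724: 365 days.
Jan 28, 1724 → Jan 28, 1725: 366 days (Feb 29, 1724 is in that span).
Jan 28, 1725 → Jan 28, 1726: 365 days.
Jan 28, 1726 → Jan 28, 1727: 365 days.
Jan 28, 1727 → Jan 28, 1728: 365 days.
Jan 28, 1728 → Jan 28, 1729: 366 days (Feb 29, 1728 is in that span).
Jan 28, 1729 → Jan 28, 1730: 365 days.
Jan 28, 1730 → Jan 28, 1731: 365 days.
Jan 28, 1731 → Feb 28, 1731: 31 days (January has 31).
Feb 28, 1731 → Mar 28, 1731: 28 days (February has 28).
Mar 28, 1731 → Apr 28, 1731: 31 days (March has 31).
Apr 28, 1731 → May 28, 1731: 30 days (April has 30).
May 28, 1731 → Jun 28, 1731: 31 days (May has 31).
Jun 28, 1731 → Jul 28, 1731: 30 days (June has 30).
Jul 28, 1731 → Aug 28, 1731: 31 days (July has 31).
Aug 28, 1731 → Sep 28, 1731: 31 days (August has 31).
Sep 28, 1731 → Oct 9, 1731: 11 days.
Total: 3176 days.

3176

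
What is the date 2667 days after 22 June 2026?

October 10, 2033

+365 (one year) → Jun 22, 2027 (2302 left).
+366 (one year; includes Feb 29, 2028) → Jun 22, 2028 (1936 left).
+365 (one year) → Jun 22, 2029 (1571 left).
+365 (one year) → Jun 22, 2030 (1206 left).
+365 (one year) → Jun 22, 2031 (841 left).
+366 (one year; includes Feb 29, 2032) → Jun 22, 2032 (475 left).
+365 (one year) → Jun 22, 2033 (110 left).
Jun has 30 days: +9 → Jul 1, 2033 (101 left).
Jul has 31 days: +31 → Aug 1, 2033 (70 left).
Aug has 31 days: +31 → Sep 1, 2033 (39 left).
Sep has 30 days: +30 → Oct 1, 2033 (9 left).
+9 → Oct 10, 2033.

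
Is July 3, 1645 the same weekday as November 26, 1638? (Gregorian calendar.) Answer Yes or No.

From Nov 26, 1638 to Jul 3, 1645 is 2411 days.
2411 mod 7 = 3, so they are different weekdays.
(Nov 26, 1638 is a Friday; Jul 3, 1645 is a Monday.)

No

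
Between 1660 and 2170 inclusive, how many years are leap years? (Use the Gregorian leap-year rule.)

124

Multiples of 4 in [1660,2170]: 128.
Of those, multiples of 100: 5 (not leap unless ÷400).
Multiples of 400: 1.
Leap years = 128 − 5 + 1 = 124.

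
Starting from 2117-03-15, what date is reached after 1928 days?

+365 (one year) → Mar 15, 2118 (1563 left).
+365 (one year) → Mar 15, 2119 (1198 left).
+366 (one year; includes Feb 29, 2120) → Mar 15, 2120 (832 left).
+365 (one year) → Mar 15, 2121 (467 left).
+365 (one year) → Mar 15, 2122 (102 left).
Mar has 31 days: +17 → Apr 1, 2122 (85 left).
Apr has 30 days: +30 → May 1, 2122 (55 left).
May has 31 days: +31 → Jun 1, 2122 (24 left).
+24 → Jun 25, 2122.

June 25, 2122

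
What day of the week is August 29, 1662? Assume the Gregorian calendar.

Doomsday rule: the anchor day for the 1600s is Tuesday. For year 62: 62÷12 = 5 r 2, and 2÷4 = 0, so 5+2+0 = 7.
Tuesday + 7 ≡ Tuesday — that's 1662's doomsday.
In August the doomsday date is Aug 8.
Aug 29 is 21 days after Aug 8; 21 mod 7 = 0, so Tuesday + 0 = Tuesday.

Tuesday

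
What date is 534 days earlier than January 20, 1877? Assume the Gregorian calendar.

August 5, 1875

−366 (one year; includes Feb 29, 1876) → Jan 20, 1876 (168 left).
−20 → Dec 31, 1875 (end of Dec, 31 days; 148 left).
−31 → Nov 30, 1875 (end of Nov, 30 days; 117 left).
−30 → Oct 31, 1875 (end of Oct, 31 days; 87 left).
−31 → Sep 30, 1875 (end of Sep, 30 days; 56 left).
−30 → Aug 31, 1875 (end of Aug, 31 days; 26 left).
−26 → Aug 5, 1875.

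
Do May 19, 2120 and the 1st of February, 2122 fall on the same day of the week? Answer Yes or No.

Yes

From May 19, 2120 to Feb 1, 2122 is 623 days.
623 mod 7 = 0, so they are the same weekday.
(May 19, 2120 is a Sunday; Feb 1, 2122 is a Sunday.)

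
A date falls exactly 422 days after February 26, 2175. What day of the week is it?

Feb 26, 2175 is a Sunday.
422 mod 7 = 2, so 422 days after a Sunday is Sunday + 2 = Tuesday.

Tuesday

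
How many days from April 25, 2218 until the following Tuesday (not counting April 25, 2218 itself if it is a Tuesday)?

3

Apr 25, 2218 is a Saturday.
From Saturday to the next Tuesday is 3 days.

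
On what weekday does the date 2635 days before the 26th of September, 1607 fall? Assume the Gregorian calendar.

Sunday

Sep 26, 1607 is a Wednesday.
2635 mod 7 = 3, so 2635 days before a Wednesday is Wednesday − 3 = Sunday.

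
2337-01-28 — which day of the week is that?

Doomsday rule: the anchor day for the 2300s is Wednesday. For year 37: 37÷12 = 3 r 1, and 1÷4 = 0, so 3+1+0 = 4.
Wednesday + 4 ≡ Sunday — that's 2337's doomsday.
In January the doomsday date is Jan 3 (2337 is not a leap year).
Jan 28 is 25 days after Jan 3; 25 mod 7 = 4, so Sunday + 4 = Thursday.

Thursday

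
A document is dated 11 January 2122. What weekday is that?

Doomsday rule: the anchor day for the 2100s is Sunday. For year 22: 22÷12 = 1 r 10, and 10÷4 = 2, so 1+10+2 = 13.
Sunday + 13 ≡ Saturday — that's 2122's doomsday.
In January the doomsday date is Jan 3 (2122 is not a leap year).
Jan 11 is 8 days after Jan 3; 8 mod 7 = 1, so Saturday + 1 = Sunday.

Sunday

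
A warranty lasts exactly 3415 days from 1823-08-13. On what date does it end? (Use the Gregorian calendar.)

+366 (one year; includes Feb 29, 1824) → Aug 13, 1824 (3049 left).
+365 (one year) → Aug 13, 1825 (2684 left).
+365 (one year) → Aug 13, 1826 (2319 left).
+365 (one year) → Aug 13, 1827 (1954 left).
+366 (one year; includes Feb 29, 1828) → Aug 13, 1828 (1588 left).
+365 (one year) → Aug 13, 1829 (1223 left).
+365 (one year) → Aug 13, 1830 (858 left).
+365 (one year) → Aug 13, 1831 (493 left).
+366 (one year; includes Feb 29, 1832) → Aug 13, 1832 (127 left).
Aug has 31 days: +19 → Sep 1, 1832 (108 left).
Sep has 30 days: +30 → Oct 1, 1832 (78 left).
Oct has 31 days: +31 → Nov 1, 1832 (47 left).
Nov has 30 days: +30 → Dec 1, 1832 (17 left).
+17 → Dec 18, 1832.

December 18, 1832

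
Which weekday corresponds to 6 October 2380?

Doomsday rule: the anchor day for the 2300s is Wednesday. For year 80: 80÷12 = 6 r 8, and 8÷4 = 2, so 6+8+2 = 16.
Wednesday + 16 ≡ Friday — that's 2380's doomsday.
In October the doomsday date is Oct 10.
Oct 6 is 4 days before Oct 10; 4 mod 7 = 4, so Friday − 4 = Monday.

Monday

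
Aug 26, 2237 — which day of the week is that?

January 1, 2237 is a Sunday.
Jan 1, 2237 → Feb 1, 2237: 31 days (January has 31).
Feb 1, 2237 → Mar 1, 2237: 28 days (February has 28).
Mar 1, 2237 → Apr 1, 2237: 31 days (March has 31).
Apr 1, 2237 → May 1, 2237: 30 days (April has 30).
May 1, 2237 → Jun 1, 2237: 31 days (May has 31).
Jun 1, 2237 → Jul 1, 2237: 30 days (June has 30).
Jul 1, 2237 → Aug 1, 2237: 31 days (July has 31).
Aug 1, 2237 → Aug 26, 2237: 25 days.
Total: 237 days.
237 mod 7 = 6, so Sunday + 6 = Saturday.

Saturday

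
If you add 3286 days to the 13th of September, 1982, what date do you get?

September 12, 1991

+365 (one year) → Sep 13, 1983 (2921 left).
+366 (one year; includes Feb 29, 1984) → Sep 13, 1984 (2555 left).
+365 (one year) → Sep 13, 1985 (2190 left).
+365 (one year) → Sep 13, 1986 (1825 left).
+365 (one year) → Sep 13, 1987 (1460 left).
+366 (one year; includes Feb 29, 1988) → Sep 13, 1988 (1094 left).
+365 (one year) → Sep 13, 1989 (729 left).
+365 (one year) → Sep 13, 1990 (364 left).
Sep has 30 days: +18 → Oct 1, 1990 (346 left).
Oct has 31 days: +31 → Nov 1, 1990 (315 left).
Nov has 30 days: +30 → Dec 1, 1990 (285 left).
Dec has 31 days: +31 → Jan 1, 1991 (254 left).
Jan has 31 days: +31 → Feb 1, 1991 (223 left).
Feb has 28 days: +28 → Mar 1, 1991 (195 left).
Mar has 31 days: +31 → Apr 1, 1991 (164 left).
Apr has 30 days: +30 → May 1, 1991 (134 left).
May has 31 days: +31 → Jun 1, 1991 (103 left).
Jun has 30 days: +30 → Jul 1, 1991 (73 left).
Jul has 31 days: +31 → Aug 1, 1991 (42 left).
Aug has 31 days: +31 → Sep 1, 1991 (11 left).
+11 → Sep 12, 1991.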